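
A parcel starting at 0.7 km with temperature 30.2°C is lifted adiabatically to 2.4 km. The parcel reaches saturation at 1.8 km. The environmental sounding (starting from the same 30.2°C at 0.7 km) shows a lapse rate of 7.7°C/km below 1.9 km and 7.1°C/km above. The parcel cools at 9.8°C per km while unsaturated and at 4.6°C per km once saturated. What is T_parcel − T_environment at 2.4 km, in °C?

-0.75°C (parcel cooler than environment)

Parcel:
  700–1800 m, dry: Δz = 1.1 km ⇒ ΔT = -10.78°C; T = 19.42°C
  1800–2400 m, saturated: Δz = 0.6 km ⇒ ΔT = -2.76°C; T = 16.66°C
Environment:
  700–1900 m, environment, lower layer: Δz = 1.2 km ⇒ ΔT = -9.24°C; T = 20.96°C
  1900–2400 m, environment, upper layer: Δz = 0.5 km ⇒ ΔT = -3.55°C; T = 17.41°C
T_parcel − T_env = 16.66 − 17.41 = -0.75°C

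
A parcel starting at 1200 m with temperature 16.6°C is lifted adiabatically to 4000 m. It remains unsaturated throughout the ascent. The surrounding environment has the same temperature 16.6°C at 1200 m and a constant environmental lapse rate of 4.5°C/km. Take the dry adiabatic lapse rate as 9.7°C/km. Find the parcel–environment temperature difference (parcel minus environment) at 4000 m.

-14.56°C (parcel cooler than environment)

Parcel:
  1200–4000 m, dry: Δz = 2.8 km ⇒ ΔT = -27.16°C; T = -10.56°C
Environment:
  1200–4000 m, environment: Δz = 2.8 km ⇒ ΔT = -12.6°C; T = 4°C
T_parcel − T_env = -10.56 − 4 = -14.56°C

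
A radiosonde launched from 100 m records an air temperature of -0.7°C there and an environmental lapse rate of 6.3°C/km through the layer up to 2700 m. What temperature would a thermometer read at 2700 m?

100–2700 m, environmental: Δz = 2.6 km ⇒ ΔT = -16.38°C; T = -17.08°C

-17.08°C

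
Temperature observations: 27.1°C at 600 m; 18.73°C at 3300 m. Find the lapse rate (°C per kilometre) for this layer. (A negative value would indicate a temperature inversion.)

3.1°C/km

Γ = −ΔT/Δz = (27.1 − 18.73) / (3300 − 600) m
  = 8.37°C / 2.7 km = 3.1°C/km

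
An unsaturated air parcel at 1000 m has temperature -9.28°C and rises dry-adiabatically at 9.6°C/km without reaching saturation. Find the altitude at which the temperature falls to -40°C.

4200 m

Height above start = (-9.28 − (-40)) / 9.6 = 3.2 km
Altitude = 1000 m + 3200 m = 4200 m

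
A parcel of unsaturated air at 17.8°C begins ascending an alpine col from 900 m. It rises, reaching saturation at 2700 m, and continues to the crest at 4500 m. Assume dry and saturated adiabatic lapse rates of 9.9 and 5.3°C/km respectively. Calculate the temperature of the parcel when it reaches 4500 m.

900 → 2700 m (dry, 9.9°C/km): ΔT = -9.9 × 1.8 = -17.82°C → T = -0.02°C
2700 → 4500 m (saturated, 5.3°C/km): ΔT = -5.3 × 1.8 = -9.54°C → T = -9.56°C

-9.56°C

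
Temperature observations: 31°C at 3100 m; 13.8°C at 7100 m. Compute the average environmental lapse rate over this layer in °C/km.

4.3°C/km

Γ = −ΔT/Δz = (31 − 13.8) / (7100 − 3100) m
  = 17.2°C / 4 km = 4.3°C/km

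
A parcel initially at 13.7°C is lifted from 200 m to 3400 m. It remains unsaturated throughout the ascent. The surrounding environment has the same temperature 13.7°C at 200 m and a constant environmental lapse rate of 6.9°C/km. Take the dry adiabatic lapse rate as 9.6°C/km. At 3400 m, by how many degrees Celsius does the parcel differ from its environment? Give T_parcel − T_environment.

-8.64°C (parcel cooler than environment)

Parcel:
  Dry to 3400 m: -9.6 × 3.2 km = -30.72°C, so T = -17.02°C.
Environment:
  Environment to 3400 m: -6.9 × 3.2 km = -22.08°C, so T = -8.38°C.
T_parcel − T_env = -17.02 − (-8.38) = -8.64°C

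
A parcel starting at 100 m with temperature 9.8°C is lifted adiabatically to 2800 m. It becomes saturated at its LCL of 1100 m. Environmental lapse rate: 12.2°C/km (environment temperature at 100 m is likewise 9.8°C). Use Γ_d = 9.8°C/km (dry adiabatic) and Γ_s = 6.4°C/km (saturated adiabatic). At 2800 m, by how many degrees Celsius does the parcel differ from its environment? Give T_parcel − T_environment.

+12.26°C (parcel warmer than environment)

Parcel:
  100–1100 m, dry: Δz = 1 km ⇒ ΔT = -9.8°C; T = 0°C
  1100–2800 m, saturated: Δz = 1.7 km ⇒ ΔT = -10.88°C; T = -10.88°C
Environment:
  100–2800 m, environment: Δz = 2.7 km ⇒ ΔT = -32.94°C; T = -23.14°C
T_parcel − T_env = -10.88 − (-23.14) = +12.26°C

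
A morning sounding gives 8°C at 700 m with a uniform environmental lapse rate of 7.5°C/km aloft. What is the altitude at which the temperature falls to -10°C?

Height above start = (8 − (-10)) / 7.5 = 2.4 km
Altitude = 700 m + 2400 m = 3100 m

3100 m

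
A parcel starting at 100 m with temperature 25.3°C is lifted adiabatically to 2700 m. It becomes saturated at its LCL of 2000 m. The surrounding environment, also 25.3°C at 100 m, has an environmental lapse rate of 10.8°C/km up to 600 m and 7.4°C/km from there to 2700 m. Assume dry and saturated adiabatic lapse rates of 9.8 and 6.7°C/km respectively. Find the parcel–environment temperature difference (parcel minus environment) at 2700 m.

Parcel:
  100–2000 m, dry: Δz = 1.9 km ⇒ ΔT = -18.62°C; T = 6.68°C
  2000–2700 m, saturated: Δz = 0.7 km ⇒ ΔT = -4.69°C; T = 1.99°C
Environment:
  100–600 m, environment, lower layer: Δz = 0.5 km ⇒ ΔT = -5.4°C; T = 19.9°C
  600–2700 m, environment, upper layer: Δz = 2.1 km ⇒ ΔT = -15.54°C; T = 4.36°C
T_parcel − T_env = 1.99 − 4.36 = -2.37°C

-2.37°C (parcel cooler than environment)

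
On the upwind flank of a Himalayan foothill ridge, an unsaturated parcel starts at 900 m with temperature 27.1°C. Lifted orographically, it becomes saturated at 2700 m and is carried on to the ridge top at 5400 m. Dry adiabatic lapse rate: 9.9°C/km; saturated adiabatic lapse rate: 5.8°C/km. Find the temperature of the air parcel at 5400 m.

900–2700 m, dry: Δz = 1.8 km ⇒ ΔT = -17.82°C; T = 9.28°C
2700–5400 m, saturated: Δz = 2.7 km ⇒ ΔT = -15.66°C; T = -6.38°C

-6.38°C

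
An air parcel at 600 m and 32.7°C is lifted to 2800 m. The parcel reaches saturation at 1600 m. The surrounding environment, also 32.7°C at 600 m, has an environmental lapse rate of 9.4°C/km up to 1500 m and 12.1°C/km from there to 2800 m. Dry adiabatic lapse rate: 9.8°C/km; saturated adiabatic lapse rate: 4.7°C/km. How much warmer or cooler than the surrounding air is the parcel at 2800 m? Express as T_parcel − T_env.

+8.75°C (parcel warmer than environment)

Parcel:
  From 600 m to 1600 m (dry): cools by 9.8 × 1 = 9.8°C, giving 22.9°C.
  From 1600 m to 2800 m (saturated): cools by 4.7 × 1.2 = 5.64°C, giving 17.26°C.
Environment:
  From 600 m to 1500 m (environment, lower layer): cools by 9.4 × 0.9 = 8.46°C, giving 24.24°C.
  From 1500 m to 2800 m (environment, upper layer): cools by 12.1 × 1.3 = 15.73°C, giving 8.51°C.
T_parcel − T_env = 17.26 − 8.51 = +8.75°C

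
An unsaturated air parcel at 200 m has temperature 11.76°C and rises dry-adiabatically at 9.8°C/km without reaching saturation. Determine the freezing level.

Height above start = (11.76 − 0) / 9.8 = 1.2 km
Altitude = 200 m + 1200 m = 1400 m

1400 m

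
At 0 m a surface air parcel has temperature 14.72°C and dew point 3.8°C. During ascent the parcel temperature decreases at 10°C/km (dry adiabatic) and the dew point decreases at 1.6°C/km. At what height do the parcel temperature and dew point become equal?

1300 m

T and T_d converge at 10 − 1.6 = 8.4°C per km
Height above start = (14.72 − 3.8) / 8.4 = 1.3 km
LCL altitude = 0 m + 1300 m = 1300 m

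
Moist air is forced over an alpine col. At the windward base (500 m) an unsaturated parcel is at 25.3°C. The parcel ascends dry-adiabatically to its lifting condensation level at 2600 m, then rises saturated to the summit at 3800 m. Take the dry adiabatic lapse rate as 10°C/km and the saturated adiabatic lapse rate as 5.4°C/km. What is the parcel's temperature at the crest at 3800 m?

500 → 2600 m (dry, 10°C/km): ΔT = -10 × 2.1 = -21°C → T = 4.3°C
2600 → 3800 m (saturated, 5.4°C/km): ΔT = -5.4 × 1.2 = -6.48°C → T = -2.18°C

-2.18°C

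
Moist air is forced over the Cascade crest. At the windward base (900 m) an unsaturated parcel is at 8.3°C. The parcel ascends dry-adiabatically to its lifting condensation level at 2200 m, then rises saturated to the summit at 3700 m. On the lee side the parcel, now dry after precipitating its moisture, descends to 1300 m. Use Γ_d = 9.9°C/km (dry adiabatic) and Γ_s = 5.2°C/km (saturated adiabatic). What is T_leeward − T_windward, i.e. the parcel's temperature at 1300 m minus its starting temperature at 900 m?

From 900 m to 2200 m (dry): cools by 9.9 × 1.3 = 12.87°C, giving -4.57°C.
From 2200 m to 3700 m (saturated): cools by 5.2 × 1.5 = 7.8°C, giving -12.37°C.
From 3700 m to 1300 m (dry descent): warms by 9.9 × 2.4 = 23.76°C, giving 11.39°C.
Net change vs windward start: 11.39 − 8.3 = +3.09°C

+3.09°C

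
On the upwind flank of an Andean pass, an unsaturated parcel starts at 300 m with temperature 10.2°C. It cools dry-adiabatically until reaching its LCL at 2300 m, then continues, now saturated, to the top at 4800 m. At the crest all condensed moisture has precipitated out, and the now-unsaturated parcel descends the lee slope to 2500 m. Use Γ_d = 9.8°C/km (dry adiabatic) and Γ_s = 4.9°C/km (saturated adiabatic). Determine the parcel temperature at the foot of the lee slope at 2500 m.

From 300 m to 2300 m (dry): cools by 9.8 × 2 = 19.6°C, giving -9.4°C.
From 2300 m to 4800 m (saturated): cools by 4.9 × 2.5 = 12.25°C, giving -21.65°C.
From 4800 m to 2500 m (dry descent): warms by 9.8 × 2.3 = 22.54°C, giving 0.89°C.

0.89°C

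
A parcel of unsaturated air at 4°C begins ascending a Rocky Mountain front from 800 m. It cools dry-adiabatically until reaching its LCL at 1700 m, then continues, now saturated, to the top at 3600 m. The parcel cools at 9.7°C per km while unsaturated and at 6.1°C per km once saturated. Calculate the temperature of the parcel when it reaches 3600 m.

800–1700 m, dry: Δz = 0.9 km ⇒ ΔT = -8.73°C; T = -4.73°C
1700–3600 m, saturated: Δz = 1.9 km ⇒ ΔT = -11.59°C; T = -16.32°C

-16.32°C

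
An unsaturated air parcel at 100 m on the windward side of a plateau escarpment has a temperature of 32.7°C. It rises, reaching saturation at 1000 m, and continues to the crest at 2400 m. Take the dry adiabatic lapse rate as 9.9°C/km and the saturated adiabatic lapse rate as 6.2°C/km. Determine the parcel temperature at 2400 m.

100–1000 m, dry: Δz = 0.9 km ⇒ ΔT = -8.91°C; T = 23.79°C
1000–2400 m, saturated: Δz = 1.4 km ⇒ ΔT = -8.68°C; T = 15.11°C

15.11°C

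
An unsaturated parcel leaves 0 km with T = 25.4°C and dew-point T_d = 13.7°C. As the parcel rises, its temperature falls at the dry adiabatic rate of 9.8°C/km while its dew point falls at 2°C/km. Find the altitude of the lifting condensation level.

T and T_d converge at 9.8 − 2 = 7.8°C per km
Height above start = (25.4 − 13.7) / 7.8 = 1.5 km
LCL altitude = 0 m + 1500 m = 1500 m

1.5 km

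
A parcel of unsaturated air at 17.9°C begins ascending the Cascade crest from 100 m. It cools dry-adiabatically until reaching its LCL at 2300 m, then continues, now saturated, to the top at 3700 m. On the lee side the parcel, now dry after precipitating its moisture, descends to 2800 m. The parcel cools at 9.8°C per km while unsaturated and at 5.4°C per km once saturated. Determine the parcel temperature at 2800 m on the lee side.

From 100 m to 2300 m (dry): cools by 9.8 × 2.2 = 21.56°C, giving -3.66°C.
From 2300 m to 3700 m (saturated): cools by 5.4 × 1.4 = 7.56°C, giving -11.22°C.
From 3700 m to 2800 m (dry descent): warms by 9.8 × 0.9 = 8.82°C, giving -2.4°C.

-2.4°C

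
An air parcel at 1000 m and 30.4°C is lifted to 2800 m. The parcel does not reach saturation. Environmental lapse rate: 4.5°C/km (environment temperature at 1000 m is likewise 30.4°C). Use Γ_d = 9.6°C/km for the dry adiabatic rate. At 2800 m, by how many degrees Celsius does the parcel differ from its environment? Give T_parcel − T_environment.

Parcel:
  From 1000 m to 2800 m (dry): cools by 9.6 × 1.8 = 17.28°C, giving 13.12°C.
Environment:
  From 1000 m to 2800 m (environment): cools by 4.5 × 1.8 = 8.1°C, giving 22.3°C.
T_parcel − T_env = 13.12 − 22.3 = -9.18°C

-9.18°C (parcel cooler than environment)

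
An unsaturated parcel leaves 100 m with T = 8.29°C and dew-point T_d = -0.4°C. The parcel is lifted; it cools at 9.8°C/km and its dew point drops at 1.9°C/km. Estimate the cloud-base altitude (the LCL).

1200 m

T and T_d converge at 9.8 − 1.9 = 7.9°C per km
Height above start = (8.29 − (-0.4)) / 7.9 = 1.1 km
LCL altitude = 100 m + 1100 m = 1200 m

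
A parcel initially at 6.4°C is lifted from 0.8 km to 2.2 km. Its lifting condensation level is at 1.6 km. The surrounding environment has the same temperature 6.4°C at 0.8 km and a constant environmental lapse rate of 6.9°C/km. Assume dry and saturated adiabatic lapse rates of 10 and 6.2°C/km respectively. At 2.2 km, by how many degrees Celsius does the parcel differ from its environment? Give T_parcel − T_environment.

Parcel:
  From 800 m to 1600 m (dry): cools by 10 × 0.8 = 8°C, giving -1.6°C.
  From 1600 m to 2200 m (saturated): cools by 6.2 × 0.6 = 3.72°C, giving -5.32°C.
Environment:
  From 800 m to 2200 m (environment): cools by 6.9 × 1.4 = 9.66°C, giving -3.26°C.
T_parcel − T_env = -5.32 − (-3.26) = -2.06°C

-2.06°C (parcel cooler than environment)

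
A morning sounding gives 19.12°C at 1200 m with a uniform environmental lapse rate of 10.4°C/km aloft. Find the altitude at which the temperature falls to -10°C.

4000 m

Height above start = (19.12 − (-10)) / 10.4 = 2.8 km
Altitude = 1200 m + 2800 m = 4000 m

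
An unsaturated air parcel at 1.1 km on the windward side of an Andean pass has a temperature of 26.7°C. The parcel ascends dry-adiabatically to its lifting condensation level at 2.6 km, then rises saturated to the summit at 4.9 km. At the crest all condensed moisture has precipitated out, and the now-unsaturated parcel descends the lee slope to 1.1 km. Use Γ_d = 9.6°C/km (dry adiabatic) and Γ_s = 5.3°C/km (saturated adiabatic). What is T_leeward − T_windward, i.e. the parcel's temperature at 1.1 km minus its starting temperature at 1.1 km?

+9.89°C

1100 → 2600 m (dry, 9.6°C/km): ΔT = -9.6 × 1.5 = -14.4°C → T = 12.3°C
2600 → 4900 m (saturated, 5.3°C/km): ΔT = -5.3 × 2.3 = -12.19°C → T = 0.11°C
4900 → 1100 m (dry descent, 9.6°C/km): ΔT = +9.6 × 3.8 = +36.48°C → T = 36.59°C
Net change vs windward start: 36.59 − 26.7 = +9.89°C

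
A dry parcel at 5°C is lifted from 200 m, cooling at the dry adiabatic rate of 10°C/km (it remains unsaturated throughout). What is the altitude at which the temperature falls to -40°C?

4700 m

Height above start = (5 − (-40)) / 10 = 4.5 km
Altitude = 200 m + 4500 m = 4700 m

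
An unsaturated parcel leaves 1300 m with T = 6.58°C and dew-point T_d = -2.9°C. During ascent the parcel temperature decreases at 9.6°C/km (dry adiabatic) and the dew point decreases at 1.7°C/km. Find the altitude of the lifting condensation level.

T and T_d converge at 9.6 − 1.7 = 7.9°C per km
Height above start = (6.58 − (-2.9)) / 7.9 = 1.2 km
LCL altitude = 1300 m + 1200 m = 2500 m

2500 m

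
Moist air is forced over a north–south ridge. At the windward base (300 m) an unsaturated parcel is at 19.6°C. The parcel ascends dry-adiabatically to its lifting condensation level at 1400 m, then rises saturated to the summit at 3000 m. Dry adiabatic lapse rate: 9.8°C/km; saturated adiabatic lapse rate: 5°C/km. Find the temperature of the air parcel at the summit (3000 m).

300 → 1400 m (dry, 9.8°C/km): ΔT = -9.8 × 1.1 = -10.78°C → T = 8.82°C
1400 → 3000 m (saturated, 5°C/km): ΔT = -5 × 1.6 = -8°C → T = 0.82°C

0.82°C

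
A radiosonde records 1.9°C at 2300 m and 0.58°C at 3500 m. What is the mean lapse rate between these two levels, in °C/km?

1.1°C/km

Γ = −ΔT/Δz = (1.9 − 0.58) / (3500 − 2300) m
  = 1.32°C / 1.2 km = 1.1°C/km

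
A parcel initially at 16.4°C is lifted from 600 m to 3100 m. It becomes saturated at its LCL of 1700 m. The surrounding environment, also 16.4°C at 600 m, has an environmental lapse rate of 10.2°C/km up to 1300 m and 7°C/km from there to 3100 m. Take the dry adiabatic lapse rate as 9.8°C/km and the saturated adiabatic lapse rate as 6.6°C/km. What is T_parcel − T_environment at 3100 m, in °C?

-0.28°C (parcel cooler than environment)

Parcel:
  600 → 1700 m (dry, 9.8°C/km): ΔT = -9.8 × 1.1 = -10.78°C → T = 5.62°C
  1700 → 3100 m (saturated, 6.6°C/km): ΔT = -6.6 × 1.4 = -9.24°C → T = -3.62°C
Environment:
  600 → 1300 m (environment, lower layer, 10.2°C/km): ΔT = -10.2 × 0.7 = -7.14°C → T = 9.26°C
  1300 → 3100 m (environment, upper layer, 7°C/km): ΔT = -7 × 1.8 = -12.6°C → T = -3.34°C
T_parcel − T_env = -3.62 − (-3.34) = -0.28°C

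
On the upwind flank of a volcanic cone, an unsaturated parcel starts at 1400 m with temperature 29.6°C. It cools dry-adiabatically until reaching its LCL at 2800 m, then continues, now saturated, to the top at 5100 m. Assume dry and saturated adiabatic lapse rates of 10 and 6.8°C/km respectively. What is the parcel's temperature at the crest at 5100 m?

1400–2800 m, dry: Δz = 1.4 km ⇒ ΔT = -14°C; T = 15.6°C
2800–5100 m, saturated: Δz = 2.3 km ⇒ ΔT = -15.64°C; T = -0.04°C

-0.04°C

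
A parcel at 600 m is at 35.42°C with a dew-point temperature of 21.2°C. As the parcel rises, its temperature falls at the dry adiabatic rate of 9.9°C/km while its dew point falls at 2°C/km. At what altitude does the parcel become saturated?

T and T_d converge at 9.9 − 2 = 7.9°C per km
Height above start = (35.42 − 21.2) / 7.9 = 1.8 km
LCL altitude = 600 m + 1800 m = 2400 m

2400 m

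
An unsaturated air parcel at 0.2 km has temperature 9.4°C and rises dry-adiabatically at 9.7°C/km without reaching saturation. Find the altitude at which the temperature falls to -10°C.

Height above start = (9.4 − (-10)) / 9.7 = 2 km
Altitude = 200 m + 2000 m = 2200 m

2.2 km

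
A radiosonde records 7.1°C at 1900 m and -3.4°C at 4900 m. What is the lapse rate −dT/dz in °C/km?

Γ = −ΔT/Δz = (7.1 − (-3.4)) / (4900 − 1900) m
  = 10.5°C / 3 km = 3.5°C/km

3.5°C/km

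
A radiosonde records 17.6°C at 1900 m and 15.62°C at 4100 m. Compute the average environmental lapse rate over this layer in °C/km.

0.9°C/km

Γ = −ΔT/Δz = (17.6 − 15.62) / (4100 − 1900) m
  = 1.98°C / 2.2 km = 0.9°C/km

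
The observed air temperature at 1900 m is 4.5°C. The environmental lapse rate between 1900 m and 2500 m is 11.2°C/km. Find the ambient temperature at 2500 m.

1900 → 2500 m (environmental, 11.2°C/km): ΔT = -11.2 × 0.6 = -6.72°C → T = -2.22°C

-2.22°C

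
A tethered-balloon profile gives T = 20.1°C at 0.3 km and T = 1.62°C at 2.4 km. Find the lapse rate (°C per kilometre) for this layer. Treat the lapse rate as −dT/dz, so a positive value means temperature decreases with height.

Γ = −ΔT/Δz = (20.1 − 1.62) / (2400 − 300) m
  = 18.48°C / 2.1 km = 8.8°C/km

8.8°C/km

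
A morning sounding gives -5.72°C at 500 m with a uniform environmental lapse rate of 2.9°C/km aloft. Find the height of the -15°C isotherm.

3700 m

Height above start = (-5.72 − (-15)) / 2.9 = 3.2 km
Altitude = 500 m + 3200 m = 3700 m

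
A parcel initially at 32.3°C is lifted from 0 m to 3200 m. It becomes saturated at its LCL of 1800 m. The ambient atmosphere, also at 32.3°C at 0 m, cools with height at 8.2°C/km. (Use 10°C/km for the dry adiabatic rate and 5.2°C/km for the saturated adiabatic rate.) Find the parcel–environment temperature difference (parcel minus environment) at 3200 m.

+0.96°C (parcel warmer than environment)

Parcel:
  0 → 1800 m (dry, 10°C/km): ΔT = -10 × 1.8 = -18°C → T = 14.3°C
  1800 → 3200 m (saturated, 5.2°C/km): ΔT = -5.2 × 1.4 = -7.28°C → T = 7.02°C
Environment:
  0 → 3200 m (environment, 8.2°C/km): ΔT = -8.2 × 3.2 = -26.24°C → T = 6.06°C
T_parcel − T_env = 7.02 − 6.06 = +0.96°C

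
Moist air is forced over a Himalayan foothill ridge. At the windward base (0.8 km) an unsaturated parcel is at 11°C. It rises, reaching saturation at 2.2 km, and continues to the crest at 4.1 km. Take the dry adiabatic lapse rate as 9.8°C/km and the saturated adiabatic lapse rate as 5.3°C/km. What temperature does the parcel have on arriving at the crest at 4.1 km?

-12.79°C

800 → 2200 m (dry, 9.8°C/km): ΔT = -9.8 × 1.4 = -13.72°C → T = -2.72°C
2200 → 4100 m (saturated, 5.3°C/km): ΔT = -5.3 × 1.9 = -10.07°C → T = -12.79°C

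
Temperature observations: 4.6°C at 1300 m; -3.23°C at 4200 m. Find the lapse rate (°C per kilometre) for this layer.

2.7°C/km

Γ = −ΔT/Δz = (4.6 − (-3.23)) / (4200 − 1300) m
  = 7.83°C / 2.9 km = 2.7°C/km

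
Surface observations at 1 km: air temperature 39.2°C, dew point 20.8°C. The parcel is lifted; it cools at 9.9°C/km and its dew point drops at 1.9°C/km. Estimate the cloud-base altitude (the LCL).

3.3 km

T and T_d converge at 9.9 − 1.9 = 8°C per km
Height above start = (39.2 − 20.8) / 8 = 2.3 km
LCL altitude = 1000 m + 2300 m = 3300 m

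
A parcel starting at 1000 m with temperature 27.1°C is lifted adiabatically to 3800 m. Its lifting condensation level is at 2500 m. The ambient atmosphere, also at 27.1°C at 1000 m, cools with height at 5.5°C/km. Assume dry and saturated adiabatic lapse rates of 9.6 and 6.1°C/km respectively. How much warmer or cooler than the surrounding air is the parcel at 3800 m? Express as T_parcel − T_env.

-6.93°C (parcel cooler than environment)

Parcel:
  Dry to 2500 m: -9.6 × 1.5 km = -14.4°C, so T = 12.7°C.
  Saturated to 3800 m: -6.1 × 1.3 km = -7.93°C, so T = 4.77°C.
Environment:
  Environment to 3800 m: -5.5 × 2.8 km = -15.4°C, so T = 11.7°C.
T_parcel − T_env = 4.77 − 11.7 = -6.93°C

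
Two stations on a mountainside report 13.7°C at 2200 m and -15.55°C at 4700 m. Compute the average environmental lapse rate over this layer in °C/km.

Γ = −ΔT/Δz = (13.7 − (-15.55)) / (4700 − 2200) m
  = 29.25°C / 2.5 km = 11.7°C/km

11.7°C/km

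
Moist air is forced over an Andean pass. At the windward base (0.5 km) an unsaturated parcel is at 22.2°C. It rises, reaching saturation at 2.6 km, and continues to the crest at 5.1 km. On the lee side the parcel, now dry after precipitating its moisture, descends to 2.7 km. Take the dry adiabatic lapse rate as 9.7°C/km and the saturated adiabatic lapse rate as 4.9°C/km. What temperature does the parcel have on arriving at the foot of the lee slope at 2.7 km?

500–2600 m, dry: Δz = 2.1 km ⇒ ΔT = -20.37°C; T = 1.83°C
2600–5100 m, saturated: Δz = 2.5 km ⇒ ΔT = -12.25°C; T = -10.42°C
5100–2700 m, dry descent: Δz = 2.4 km ⇒ ΔT = +23.28°C; T = 12.86°C

12.86°C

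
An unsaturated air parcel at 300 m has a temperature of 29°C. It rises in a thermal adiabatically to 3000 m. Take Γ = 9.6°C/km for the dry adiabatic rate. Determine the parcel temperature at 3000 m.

3.08°C

Dry adiabatic to 3000 m: -9.6 × 2.7 km = -25.92°C, so T = 3.08°C.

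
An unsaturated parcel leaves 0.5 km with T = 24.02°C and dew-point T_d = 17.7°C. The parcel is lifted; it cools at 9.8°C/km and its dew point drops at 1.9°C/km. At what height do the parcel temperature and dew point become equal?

1.3 km

T and T_d converge at 9.8 − 1.9 = 7.9°C per km
Height above start = (24.02 − 17.7) / 7.9 = 0.8 km
LCL altitude = 500 m + 800 m = 1300 m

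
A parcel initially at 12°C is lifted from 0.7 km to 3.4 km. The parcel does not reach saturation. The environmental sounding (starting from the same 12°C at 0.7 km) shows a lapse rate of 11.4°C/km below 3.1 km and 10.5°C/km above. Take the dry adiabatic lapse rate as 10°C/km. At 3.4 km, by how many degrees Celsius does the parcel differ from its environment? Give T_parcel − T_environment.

+3.51°C (parcel warmer than environment)

Parcel:
  Dry to 3400 m: -10 × 2.7 km = -27°C, so T = -15°C.
Environment:
  Environment, lower layer to 3100 m: -11.4 × 2.4 km = -27.36°C, so T = -15.36°C.
  Environment, upper layer to 3400 m: -10.5 × 0.3 km = -3.15°C, so T = -18.51°C.
T_parcel − T_env = -15 − (-18.51) = +3.51°C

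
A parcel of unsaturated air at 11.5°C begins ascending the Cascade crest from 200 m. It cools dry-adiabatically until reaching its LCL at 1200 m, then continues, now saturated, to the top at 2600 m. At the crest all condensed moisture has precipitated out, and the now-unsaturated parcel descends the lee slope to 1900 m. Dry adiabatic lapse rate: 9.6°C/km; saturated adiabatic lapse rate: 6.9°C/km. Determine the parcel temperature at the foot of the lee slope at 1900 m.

-1.04°C

200–1200 m, dry: Δz = 1 km ⇒ ΔT = -9.6°C; T = 1.9°C
1200–2600 m, saturated: Δz = 1.4 km ⇒ ΔT = -9.66°C; T = -7.76°C
2600–1900 m, dry descent: Δz = 0.7 km ⇒ ΔT = +6.72°C; T = -1.04°C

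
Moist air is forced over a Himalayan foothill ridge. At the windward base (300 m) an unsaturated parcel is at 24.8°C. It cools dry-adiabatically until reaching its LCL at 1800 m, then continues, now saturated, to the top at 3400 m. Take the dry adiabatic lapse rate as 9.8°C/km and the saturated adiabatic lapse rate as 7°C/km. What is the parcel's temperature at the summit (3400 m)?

-1.1°C

300 → 1800 m (dry, 9.8°C/km): ΔT = -9.8 × 1.5 = -14.7°C → T = 10.1°C
1800 → 3400 m (saturated, 7°C/km): ΔT = -7 × 1.6 = -11.2°C → T = -1.1°C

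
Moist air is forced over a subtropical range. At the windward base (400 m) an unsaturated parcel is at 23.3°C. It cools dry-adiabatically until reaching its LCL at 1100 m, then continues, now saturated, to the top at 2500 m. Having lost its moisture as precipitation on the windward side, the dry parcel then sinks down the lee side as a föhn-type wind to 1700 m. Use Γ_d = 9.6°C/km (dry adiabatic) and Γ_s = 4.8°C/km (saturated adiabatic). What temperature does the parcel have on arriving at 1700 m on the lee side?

17.54°C

400–1100 m, dry: Δz = 0.7 km ⇒ ΔT = -6.72°C; T = 16.58°C
1100–2500 m, saturated: Δz = 1.4 km ⇒ ΔT = -6.72°C; T = 9.86°C
2500–1700 m, dry descent: Δz = 0.8 km ⇒ ΔT = +7.68°C; T = 17.54°C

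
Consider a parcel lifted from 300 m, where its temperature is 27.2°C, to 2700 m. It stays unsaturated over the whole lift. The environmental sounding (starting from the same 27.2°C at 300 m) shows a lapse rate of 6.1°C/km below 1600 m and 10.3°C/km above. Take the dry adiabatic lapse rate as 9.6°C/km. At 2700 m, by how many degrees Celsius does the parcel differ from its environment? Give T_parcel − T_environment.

Parcel:
  Dry to 2700 m: -9.6 × 2.4 km = -23.04°C, so T = 4.16°C.
Environment:
  Environment, lower layer to 1600 m: -6.1 × 1.3 km = -7.93°C, so T = 19.27°C.
  Environment, upper layer to 2700 m: -10.3 × 1.1 km = -11.33°C, so T = 7.94°C.
T_parcel − T_env = 4.16 − 7.94 = -3.78°C

-3.78°C (parcel cooler than environment)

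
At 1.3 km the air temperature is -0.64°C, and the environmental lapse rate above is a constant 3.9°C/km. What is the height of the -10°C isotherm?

Height above start = (-0.64 − (-10)) / 3.9 = 2.4 km
Altitude = 1300 m + 2400 m = 3700 m

3.7 km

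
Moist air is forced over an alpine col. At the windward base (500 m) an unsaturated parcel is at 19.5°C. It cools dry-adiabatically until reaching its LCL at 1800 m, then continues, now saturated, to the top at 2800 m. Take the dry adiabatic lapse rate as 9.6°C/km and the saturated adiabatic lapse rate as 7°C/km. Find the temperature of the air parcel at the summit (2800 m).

From 500 m to 1800 m (dry): cools by 9.6 × 1.3 = 12.48°C, giving 7.02°C.
From 1800 m to 2800 m (saturated): cools by 7 × 1 = 7°C, giving 0.02°C.

0.02°C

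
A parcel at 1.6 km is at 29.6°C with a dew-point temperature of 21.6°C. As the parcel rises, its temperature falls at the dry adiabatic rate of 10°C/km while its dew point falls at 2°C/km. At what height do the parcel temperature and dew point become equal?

T and T_d converge at 10 − 2 = 8°C per km
Height above start = (29.6 − 21.6) / 8 = 1 km
LCL altitude = 1600 m + 1000 m = 2600 m

2.6 km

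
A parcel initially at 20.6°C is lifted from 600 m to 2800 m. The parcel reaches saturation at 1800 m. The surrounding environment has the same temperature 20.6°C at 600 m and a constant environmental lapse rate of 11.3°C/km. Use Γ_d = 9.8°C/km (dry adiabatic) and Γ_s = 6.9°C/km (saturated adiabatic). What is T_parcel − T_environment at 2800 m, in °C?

+6.2°C (parcel warmer than environment)

Parcel:
  600–1800 m, dry: Δz = 1.2 km ⇒ ΔT = -11.76°C; T = 8.84°C
  1800–2800 m, saturated: Δz = 1 km ⇒ ΔT = -6.9°C; T = 1.94°C
Environment:
  600–2800 m, environment: Δz = 2.2 km ⇒ ΔT = -24.86°C; T = -4.26°C
T_parcel − T_env = 1.94 − (-4.26) = +6.2°C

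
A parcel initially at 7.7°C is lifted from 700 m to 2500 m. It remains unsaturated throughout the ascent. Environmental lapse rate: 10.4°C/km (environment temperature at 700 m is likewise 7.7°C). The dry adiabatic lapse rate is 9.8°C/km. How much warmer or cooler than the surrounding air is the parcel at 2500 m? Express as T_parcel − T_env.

Parcel:
  700–2500 m, dry: Δz = 1.8 km ⇒ ΔT = -17.64°C; T = -9.94°C
Environment:
  700–2500 m, environment: Δz = 1.8 km ⇒ ΔT = -18.72°C; T = -11.02°C
T_parcel − T_env = -9.94 − (-11.02) = +1.08°C

+1.08°C (parcel warmer than environment)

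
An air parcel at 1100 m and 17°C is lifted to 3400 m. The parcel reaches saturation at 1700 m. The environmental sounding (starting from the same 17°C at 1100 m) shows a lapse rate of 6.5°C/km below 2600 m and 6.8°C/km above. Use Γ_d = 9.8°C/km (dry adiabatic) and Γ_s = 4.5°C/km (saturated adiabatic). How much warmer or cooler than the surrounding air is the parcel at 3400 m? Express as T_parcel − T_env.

Parcel:
  From 1100 m to 1700 m (dry): cools by 9.8 × 0.6 = 5.88°C, giving 11.12°C.
  From 1700 m to 3400 m (saturated): cools by 4.5 × 1.7 = 7.65°C, giving 3.47°C.
Environment:
  From 1100 m to 2600 m (environment, lower layer): cools by 6.5 × 1.5 = 9.75°C, giving 7.25°C.
  From 2600 m to 3400 m (environment, upper layer): cools by 6.8 × 0.8 = 5.44°C, giving 1.81°C.
T_parcel − T_env = 3.47 − 1.81 = +1.66°C

+1.66°C (parcel warmer than environment)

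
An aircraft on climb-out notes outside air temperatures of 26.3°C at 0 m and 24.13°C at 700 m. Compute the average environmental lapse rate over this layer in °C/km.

3.1°C/km

Γ = −ΔT/Δz = (26.3 − 24.13) / (700 − 0) m
  = 2.17°C / 0.7 km = 3.1°C/km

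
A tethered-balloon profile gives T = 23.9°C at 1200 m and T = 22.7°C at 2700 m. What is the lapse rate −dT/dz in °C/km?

0.8°C/km

Γ = −ΔT/Δz = (23.9 − 22.7) / (2700 − 1200) m
  = 1.2°C / 1.5 km = 0.8°C/km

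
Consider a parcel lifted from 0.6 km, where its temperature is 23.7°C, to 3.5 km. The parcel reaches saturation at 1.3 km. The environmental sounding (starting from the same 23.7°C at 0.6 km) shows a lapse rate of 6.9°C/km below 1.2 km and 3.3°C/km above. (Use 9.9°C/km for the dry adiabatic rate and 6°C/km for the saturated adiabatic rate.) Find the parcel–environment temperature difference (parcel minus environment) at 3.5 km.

Parcel:
  600–1300 m, dry: Δz = 0.7 km ⇒ ΔT = -6.93°C; T = 16.77°C
  1300–3500 m, saturated: Δz = 2.2 km ⇒ ΔT = -13.2°C; T = 3.57°C
Environment:
  600–1200 m, environment, lower layer: Δz = 0.6 km ⇒ ΔT = -4.14°C; T = 19.56°C
  1200–3500 m, environment, upper layer: Δz = 2.3 km ⇒ ΔT = -7.59°C; T = 11.97°C
T_parcel − T_env = 3.57 − 11.97 = -8.4°C

-8.4°C (parcel cooler than environment)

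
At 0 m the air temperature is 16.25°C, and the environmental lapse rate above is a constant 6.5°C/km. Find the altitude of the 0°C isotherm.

2500 m

Height above start = (16.25 − 0) / 6.5 = 2.5 km
Altitude = 0 m + 2500 m = 2500 m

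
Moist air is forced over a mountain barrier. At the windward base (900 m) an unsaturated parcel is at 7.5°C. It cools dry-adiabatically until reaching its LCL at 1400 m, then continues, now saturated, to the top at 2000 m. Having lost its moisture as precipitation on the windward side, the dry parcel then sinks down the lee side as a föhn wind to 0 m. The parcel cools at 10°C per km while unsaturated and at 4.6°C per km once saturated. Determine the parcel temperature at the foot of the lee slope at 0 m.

Dry to 1400 m: -10 × 0.5 km = -5°C, so T = 2.5°C.
Saturated to 2000 m: -4.6 × 0.6 km = -2.76°C, so T = -0.26°C.
Dry descent to 0 m: +10 × 2 km = +20°C, so T = 19.74°C.

19.74°C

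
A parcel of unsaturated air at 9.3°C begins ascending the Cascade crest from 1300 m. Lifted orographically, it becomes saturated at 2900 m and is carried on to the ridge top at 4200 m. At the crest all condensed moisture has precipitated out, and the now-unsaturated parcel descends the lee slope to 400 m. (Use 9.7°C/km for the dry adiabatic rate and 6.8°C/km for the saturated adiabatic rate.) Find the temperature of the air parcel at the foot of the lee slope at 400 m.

1300 → 2900 m (dry, 9.7°C/km): ΔT = -9.7 × 1.6 = -15.52°C → T = -6.22°C
2900 → 4200 m (saturated, 6.8°C/km): ΔT = -6.8 × 1.3 = -8.84°C → T = -15.06°C
4200 → 400 m (dry descent, 9.7°C/km): ΔT = +9.7 × 3.8 = +36.86°C → T = 21.8°C

21.8°C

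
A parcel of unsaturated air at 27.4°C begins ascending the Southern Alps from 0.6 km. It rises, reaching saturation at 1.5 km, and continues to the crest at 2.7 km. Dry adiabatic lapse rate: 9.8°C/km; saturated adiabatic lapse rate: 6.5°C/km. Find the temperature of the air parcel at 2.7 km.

10.78°C

Dry to 1500 m: -9.8 × 0.9 km = -8.82°C, so T = 18.58°C.
Saturated to 2700 m: -6.5 × 1.2 km = -7.8°C, so T = 10.78°C.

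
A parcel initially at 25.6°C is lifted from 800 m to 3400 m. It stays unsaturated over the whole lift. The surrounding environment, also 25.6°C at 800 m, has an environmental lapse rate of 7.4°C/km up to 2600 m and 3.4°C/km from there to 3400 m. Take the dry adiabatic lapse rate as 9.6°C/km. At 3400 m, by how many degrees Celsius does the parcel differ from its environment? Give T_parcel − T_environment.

-8.92°C (parcel cooler than environment)

Parcel:
  800–3400 m, dry: Δz = 2.6 km ⇒ ΔT = -24.96°C; T = 0.64°C
Environment:
  800–2600 m, environment, lower layer: Δz = 1.8 km ⇒ ΔT = -13.32°C; T = 12.28°C
  2600–3400 m, environment, upper layer: Δz = 0.8 km ⇒ ΔT = -2.72°C; T = 9.56°C
T_parcel − T_env = 0.64 − 9.56 = -8.92°C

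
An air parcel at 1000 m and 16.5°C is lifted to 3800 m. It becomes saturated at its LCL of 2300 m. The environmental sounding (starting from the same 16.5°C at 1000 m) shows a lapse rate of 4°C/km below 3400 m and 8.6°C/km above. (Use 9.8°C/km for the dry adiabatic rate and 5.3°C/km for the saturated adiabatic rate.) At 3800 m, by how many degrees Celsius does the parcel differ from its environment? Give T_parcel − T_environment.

-7.65°C (parcel cooler than environment)

Parcel:
  1000–2300 m, dry: Δz = 1.3 km ⇒ ΔT = -12.74°C; T = 3.76°C
  2300–3800 m, saturated: Δz = 1.5 km ⇒ ΔT = -7.95°C; T = -4.19°C
Environment:
  1000–3400 m, environment, lower layer: Δz = 2.4 km ⇒ ΔT = -9.6°C; T = 6.9°C
  3400–3800 m, environment, upper layer: Δz = 0.4 km ⇒ ΔT = -3.44°C; T = 3.46°C
T_parcel − T_env = -4.19 − 3.46 = -7.65°C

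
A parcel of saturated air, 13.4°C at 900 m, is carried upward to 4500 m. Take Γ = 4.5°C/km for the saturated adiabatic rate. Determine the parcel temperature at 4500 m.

-2.8°C

Saturated adiabatic to 4500 m: -4.5 × 3.6 km = -16.2°C, so T = -2.8°C.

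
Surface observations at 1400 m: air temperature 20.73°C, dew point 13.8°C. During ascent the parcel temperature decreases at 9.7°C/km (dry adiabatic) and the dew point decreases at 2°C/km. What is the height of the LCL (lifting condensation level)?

T and T_d converge at 9.7 − 2 = 7.7°C per km
Height above start = (20.73 − 13.8) / 7.7 = 0.9 km
LCL altitude = 1400 m + 900 m = 2300 m

2300 m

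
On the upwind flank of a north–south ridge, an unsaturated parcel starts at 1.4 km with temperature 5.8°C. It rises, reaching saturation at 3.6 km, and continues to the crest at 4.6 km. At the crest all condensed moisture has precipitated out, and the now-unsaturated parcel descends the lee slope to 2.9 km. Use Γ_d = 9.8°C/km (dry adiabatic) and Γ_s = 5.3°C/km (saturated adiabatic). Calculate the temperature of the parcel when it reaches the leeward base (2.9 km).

-4.4°C

1400–3600 m, dry: Δz = 2.2 km ⇒ ΔT = -21.56°C; T = -15.76°C
3600–4600 m, saturated: Δz = 1 km ⇒ ΔT = -5.3°C; T = -21.06°C
4600–2900 m, dry descent: Δz = 1.7 km ⇒ ΔT = +16.66°C; T = -4.4°C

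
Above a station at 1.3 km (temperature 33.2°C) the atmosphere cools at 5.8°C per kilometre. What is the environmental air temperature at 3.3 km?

21.6°C

1300 → 3300 m (environmental, 5.8°C/km): ΔT = -5.8 × 2 = -11.6°C → T = 21.6°C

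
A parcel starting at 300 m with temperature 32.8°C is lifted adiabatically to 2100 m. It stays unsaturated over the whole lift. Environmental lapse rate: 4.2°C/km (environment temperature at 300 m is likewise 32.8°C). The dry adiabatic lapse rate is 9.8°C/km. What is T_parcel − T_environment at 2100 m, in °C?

Parcel:
  300 → 2100 m (dry, 9.8°C/km): ΔT = -9.8 × 1.8 = -17.64°C → T = 15.16°C
Environment:
  300 → 2100 m (environment, 4.2°C/km): ΔT = -4.2 × 1.8 = -7.56°C → T = 25.24°C
T_parcel − T_env = 15.16 − 25.24 = -10.08°C

-10.08°C (parcel cooler than environment)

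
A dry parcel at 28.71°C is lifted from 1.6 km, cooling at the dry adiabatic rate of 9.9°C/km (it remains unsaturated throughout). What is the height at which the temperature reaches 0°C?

Height above start = (28.71 − 0) / 9.9 = 2.9 km
Altitude = 1600 m + 2900 m = 4500 m

4.5 km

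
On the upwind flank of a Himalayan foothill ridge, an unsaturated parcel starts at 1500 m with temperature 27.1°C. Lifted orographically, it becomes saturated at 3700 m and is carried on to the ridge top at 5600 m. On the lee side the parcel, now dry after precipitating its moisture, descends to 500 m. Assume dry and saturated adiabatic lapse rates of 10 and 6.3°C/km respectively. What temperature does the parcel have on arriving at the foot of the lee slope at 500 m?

1500–3700 m, dry: Δz = 2.2 km ⇒ ΔT = -22°C; T = 5.1°C
3700–5600 m, saturated: Δz = 1.9 km ⇒ ΔT = -11.97°C; T = -6.87°C
5600–500 m, dry descent: Δz = 5.1 km ⇒ ΔT = +51°C; T = 44.13°C

44.13°C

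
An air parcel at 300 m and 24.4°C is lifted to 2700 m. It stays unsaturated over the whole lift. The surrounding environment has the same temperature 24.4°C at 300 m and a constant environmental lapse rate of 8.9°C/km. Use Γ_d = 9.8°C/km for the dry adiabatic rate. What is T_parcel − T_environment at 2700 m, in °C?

Parcel:
  Dry to 2700 m: -9.8 × 2.4 km = -23.52°C, so T = 0.88°C.
Environment:
  Environment to 2700 m: -8.9 × 2.4 km = -21.36°C, so T = 3.04°C.
T_parcel − T_env = 0.88 − 3.04 = -2.16°C

-2.16°C (parcel cooler than environment)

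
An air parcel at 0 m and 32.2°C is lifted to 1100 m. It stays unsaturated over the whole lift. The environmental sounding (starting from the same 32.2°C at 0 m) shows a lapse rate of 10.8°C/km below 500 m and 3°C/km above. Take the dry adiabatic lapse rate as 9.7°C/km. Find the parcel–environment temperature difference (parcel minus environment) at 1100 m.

-3.47°C (parcel cooler than environment)

Parcel:
  0–1100 m, dry: Δz = 1.1 km ⇒ ΔT = -10.67°C; T = 21.53°C
Environment:
  0–500 m, environment, lower layer: Δz = 0.5 km ⇒ ΔT = -5.4°C; T = 26.8°C
  500–1100 m, environment, upper layer: Δz = 0.6 km ⇒ ΔT = -1.8°C; T = 25°C
T_parcel − T_env = 21.53 − 25 = -3.47°C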